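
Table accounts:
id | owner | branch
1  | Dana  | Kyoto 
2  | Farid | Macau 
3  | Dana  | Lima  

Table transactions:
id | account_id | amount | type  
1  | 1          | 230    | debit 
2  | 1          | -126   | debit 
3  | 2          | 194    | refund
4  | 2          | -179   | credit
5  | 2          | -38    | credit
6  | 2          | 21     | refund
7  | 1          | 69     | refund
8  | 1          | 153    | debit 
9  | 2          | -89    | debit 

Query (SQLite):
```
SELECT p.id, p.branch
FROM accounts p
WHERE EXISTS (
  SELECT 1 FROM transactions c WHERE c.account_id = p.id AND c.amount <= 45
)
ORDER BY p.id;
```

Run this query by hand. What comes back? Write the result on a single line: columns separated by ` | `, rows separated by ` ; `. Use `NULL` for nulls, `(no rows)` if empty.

1 | Kyoto ; 2 | Macau

For each accounts row, check whether any transactions with matching account_id has amount <= 45.
Keep rows where that is true.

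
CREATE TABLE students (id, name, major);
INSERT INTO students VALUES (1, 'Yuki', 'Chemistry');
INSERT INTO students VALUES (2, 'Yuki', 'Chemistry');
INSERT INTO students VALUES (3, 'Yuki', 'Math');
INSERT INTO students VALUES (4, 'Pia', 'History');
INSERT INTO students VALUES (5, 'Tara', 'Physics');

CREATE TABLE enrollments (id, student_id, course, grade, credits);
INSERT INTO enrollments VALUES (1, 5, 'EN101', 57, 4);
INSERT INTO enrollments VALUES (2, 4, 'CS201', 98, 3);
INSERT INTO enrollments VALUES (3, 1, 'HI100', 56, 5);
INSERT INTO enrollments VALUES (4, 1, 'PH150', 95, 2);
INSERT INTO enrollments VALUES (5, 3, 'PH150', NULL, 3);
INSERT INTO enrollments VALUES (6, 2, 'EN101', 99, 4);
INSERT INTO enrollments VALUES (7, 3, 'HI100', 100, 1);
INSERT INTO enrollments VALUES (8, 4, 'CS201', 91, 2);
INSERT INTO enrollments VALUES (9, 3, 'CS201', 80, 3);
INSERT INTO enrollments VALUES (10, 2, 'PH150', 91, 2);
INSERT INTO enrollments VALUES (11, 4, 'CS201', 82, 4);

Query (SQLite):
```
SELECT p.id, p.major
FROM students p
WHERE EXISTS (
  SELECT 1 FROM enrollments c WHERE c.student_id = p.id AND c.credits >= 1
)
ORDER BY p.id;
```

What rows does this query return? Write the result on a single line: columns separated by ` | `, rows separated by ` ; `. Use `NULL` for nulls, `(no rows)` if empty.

1 | Chemistry ; 2 | Chemistry ; 3 | Math ; 4 | History ; 5 | Physics

For each students row, check whether any enrollments with matching student_id has credits >= 1.
Keep rows where that is true.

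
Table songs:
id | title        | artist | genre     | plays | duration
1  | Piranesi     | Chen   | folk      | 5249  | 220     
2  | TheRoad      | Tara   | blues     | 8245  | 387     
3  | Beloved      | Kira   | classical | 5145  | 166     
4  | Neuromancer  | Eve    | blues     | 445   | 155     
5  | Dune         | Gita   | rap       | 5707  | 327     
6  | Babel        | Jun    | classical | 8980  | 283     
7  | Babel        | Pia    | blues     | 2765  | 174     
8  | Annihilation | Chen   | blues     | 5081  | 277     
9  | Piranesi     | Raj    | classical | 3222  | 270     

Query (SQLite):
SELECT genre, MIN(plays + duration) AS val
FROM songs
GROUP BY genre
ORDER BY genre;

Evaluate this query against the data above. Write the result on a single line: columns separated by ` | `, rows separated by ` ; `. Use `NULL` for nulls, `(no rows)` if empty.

blues | 600 ; classical | 3492 ; folk | 5469 ; rap | 6034

For each row compute plays + duration.
Group by genre; take MIN of the expression per group.
  blues: ids {2, 4, 7, 8} → MIN(plays + duration)=600
  classical: ids {3, 6, 9} → MIN(plays + duration)=3492
  folk: ids {1} → MIN(plays + duration)=5469
  rap: ids {5} → MIN(plays + duration)=6034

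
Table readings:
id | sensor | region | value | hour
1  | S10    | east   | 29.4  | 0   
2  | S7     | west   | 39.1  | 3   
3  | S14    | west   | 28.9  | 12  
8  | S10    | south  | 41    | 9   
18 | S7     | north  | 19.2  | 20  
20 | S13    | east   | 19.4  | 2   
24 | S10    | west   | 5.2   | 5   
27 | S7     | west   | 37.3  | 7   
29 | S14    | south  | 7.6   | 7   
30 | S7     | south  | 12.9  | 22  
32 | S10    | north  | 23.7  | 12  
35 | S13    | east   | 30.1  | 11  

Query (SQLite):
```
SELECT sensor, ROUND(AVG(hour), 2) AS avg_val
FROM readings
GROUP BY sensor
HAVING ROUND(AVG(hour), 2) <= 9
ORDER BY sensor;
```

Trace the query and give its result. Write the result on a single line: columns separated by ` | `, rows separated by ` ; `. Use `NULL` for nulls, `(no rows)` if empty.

S10 | 6.5 ; S13 | 6.5

Partition readings by sensor; compute ROUND(AVG(hour), 2) within each group.
HAVING: keep groups where ROUND(AVG(hour), 2) <= 9.
  S10: ids {1, 8, 24, 32} → ROUND(AVG(hour), 2)=6.5
  S13: ids {20, 35} → ROUND(AVG(hour), 2)=6.5
  S14: ids {3, 29} → ROUND(AVG(hour), 2)=9.5
  S7: ids {2, 18, 27, 30} → ROUND(AVG(hour), 2)=13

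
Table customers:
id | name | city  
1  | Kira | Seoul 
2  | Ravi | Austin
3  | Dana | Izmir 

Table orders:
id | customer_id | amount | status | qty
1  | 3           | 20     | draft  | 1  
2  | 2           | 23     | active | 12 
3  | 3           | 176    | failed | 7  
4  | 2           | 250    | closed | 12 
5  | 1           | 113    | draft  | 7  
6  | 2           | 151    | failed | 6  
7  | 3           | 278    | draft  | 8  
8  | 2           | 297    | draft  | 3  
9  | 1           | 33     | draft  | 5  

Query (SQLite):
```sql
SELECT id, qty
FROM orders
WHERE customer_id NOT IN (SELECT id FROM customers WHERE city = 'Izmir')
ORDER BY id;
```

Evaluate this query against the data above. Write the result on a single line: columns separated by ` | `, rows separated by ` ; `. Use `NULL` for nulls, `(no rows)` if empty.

2 | 12 ; 4 | 12 ; 5 | 7 ; 6 | 6 ; 8 | 3 ; 9 | 5

Inner query: customers.id where city = 'Izmir'.
Outer: keep orders rows whose customer_id is not in that set.
Inner query → {3}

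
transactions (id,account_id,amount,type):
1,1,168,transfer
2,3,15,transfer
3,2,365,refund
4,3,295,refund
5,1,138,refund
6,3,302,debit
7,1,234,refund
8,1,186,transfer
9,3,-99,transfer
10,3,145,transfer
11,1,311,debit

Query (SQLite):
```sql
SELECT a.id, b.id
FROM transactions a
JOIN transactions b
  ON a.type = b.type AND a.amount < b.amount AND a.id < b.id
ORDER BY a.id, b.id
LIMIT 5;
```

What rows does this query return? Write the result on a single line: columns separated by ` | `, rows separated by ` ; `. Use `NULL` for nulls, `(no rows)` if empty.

1 | 8 ; 2 | 8 ; 2 | 10 ; 5 | 7 ; 6 | 11

Pairs (a,b) with same type, a.amount < b.amount, a.id < b.id.
type groups: debit:{6,11} refund:{3,4,5,7} transfer:{1,2,8,9,10}
Ordered by (a.id, b.id); first 5.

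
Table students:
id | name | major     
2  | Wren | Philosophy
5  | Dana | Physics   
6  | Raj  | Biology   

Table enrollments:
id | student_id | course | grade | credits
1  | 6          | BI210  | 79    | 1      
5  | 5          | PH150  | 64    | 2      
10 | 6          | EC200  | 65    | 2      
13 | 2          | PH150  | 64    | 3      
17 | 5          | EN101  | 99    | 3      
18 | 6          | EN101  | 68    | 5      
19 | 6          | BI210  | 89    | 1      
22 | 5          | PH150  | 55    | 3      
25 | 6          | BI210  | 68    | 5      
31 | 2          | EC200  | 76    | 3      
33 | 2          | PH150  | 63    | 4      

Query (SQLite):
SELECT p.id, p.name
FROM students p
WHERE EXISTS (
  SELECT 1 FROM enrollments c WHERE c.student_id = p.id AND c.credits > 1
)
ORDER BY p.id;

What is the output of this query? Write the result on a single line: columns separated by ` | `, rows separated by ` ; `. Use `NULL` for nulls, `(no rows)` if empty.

2 | Wren ; 5 | Dana ; 6 | Raj

For each students row, check whether any enrollments with matching student_id has credits > 1.
Keep rows where that is true.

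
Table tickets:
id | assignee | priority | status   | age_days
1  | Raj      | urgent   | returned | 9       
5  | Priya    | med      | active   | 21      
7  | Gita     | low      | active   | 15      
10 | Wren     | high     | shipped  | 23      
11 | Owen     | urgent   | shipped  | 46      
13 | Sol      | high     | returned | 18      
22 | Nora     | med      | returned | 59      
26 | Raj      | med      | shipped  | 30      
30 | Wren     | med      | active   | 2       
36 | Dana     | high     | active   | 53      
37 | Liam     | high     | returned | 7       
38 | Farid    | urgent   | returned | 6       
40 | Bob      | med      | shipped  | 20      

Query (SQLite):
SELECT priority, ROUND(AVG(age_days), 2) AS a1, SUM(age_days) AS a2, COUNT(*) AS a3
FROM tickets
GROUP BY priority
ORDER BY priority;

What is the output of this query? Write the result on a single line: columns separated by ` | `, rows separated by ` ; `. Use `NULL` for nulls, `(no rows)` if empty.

high | 25.25 | 101 | 4 ; low | 15 | 15 | 1 ; med | 26.4 | 132 | 5 ; urgent | 20.33 | 61 | 3

Group tickets by priority.
Per group compute: ROUND(AVG(age_days), 2), SUM(age_days), COUNT(*).
  high: ids {10, 13, 36, 37} → ROUND(AVG(age_days), 2)=25.25, SUM(age_days)=101, COUNT(*)=4
  low: ids {7} → ROUND(AVG(age_days), 2)=15, SUM(age_days)=15, COUNT(*)=1
  med: ids {5, 22, 26, 30, 40} → ROUND(AVG(age_days), 2)=26.4, SUM(age_days)=132, COUNT(*)=5
  urgent: ids {1, 11, 38} → ROUND(AVG(age_days), 2)=20.33, SUM(age_days)=61, COUNT(*)=3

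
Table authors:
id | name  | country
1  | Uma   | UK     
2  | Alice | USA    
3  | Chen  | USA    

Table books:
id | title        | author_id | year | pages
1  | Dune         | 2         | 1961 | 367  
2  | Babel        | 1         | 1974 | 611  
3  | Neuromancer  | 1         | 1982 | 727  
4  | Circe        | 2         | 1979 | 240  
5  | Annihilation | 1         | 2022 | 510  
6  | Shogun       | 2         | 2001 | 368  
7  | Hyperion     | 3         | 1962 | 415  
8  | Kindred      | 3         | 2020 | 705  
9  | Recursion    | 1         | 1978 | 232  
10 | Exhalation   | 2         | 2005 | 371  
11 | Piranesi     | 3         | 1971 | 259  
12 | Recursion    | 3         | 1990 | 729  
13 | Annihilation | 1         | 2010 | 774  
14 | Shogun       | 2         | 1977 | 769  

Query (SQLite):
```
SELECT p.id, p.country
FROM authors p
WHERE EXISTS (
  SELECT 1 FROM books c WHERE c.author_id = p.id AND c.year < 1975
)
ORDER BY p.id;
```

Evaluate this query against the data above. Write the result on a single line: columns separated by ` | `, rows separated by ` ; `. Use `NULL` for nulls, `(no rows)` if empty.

1 | UK ; 2 | USA ; 3 | USA

For each authors row, check whether any books with matching author_id has year < 1975.
Keep rows where that is true.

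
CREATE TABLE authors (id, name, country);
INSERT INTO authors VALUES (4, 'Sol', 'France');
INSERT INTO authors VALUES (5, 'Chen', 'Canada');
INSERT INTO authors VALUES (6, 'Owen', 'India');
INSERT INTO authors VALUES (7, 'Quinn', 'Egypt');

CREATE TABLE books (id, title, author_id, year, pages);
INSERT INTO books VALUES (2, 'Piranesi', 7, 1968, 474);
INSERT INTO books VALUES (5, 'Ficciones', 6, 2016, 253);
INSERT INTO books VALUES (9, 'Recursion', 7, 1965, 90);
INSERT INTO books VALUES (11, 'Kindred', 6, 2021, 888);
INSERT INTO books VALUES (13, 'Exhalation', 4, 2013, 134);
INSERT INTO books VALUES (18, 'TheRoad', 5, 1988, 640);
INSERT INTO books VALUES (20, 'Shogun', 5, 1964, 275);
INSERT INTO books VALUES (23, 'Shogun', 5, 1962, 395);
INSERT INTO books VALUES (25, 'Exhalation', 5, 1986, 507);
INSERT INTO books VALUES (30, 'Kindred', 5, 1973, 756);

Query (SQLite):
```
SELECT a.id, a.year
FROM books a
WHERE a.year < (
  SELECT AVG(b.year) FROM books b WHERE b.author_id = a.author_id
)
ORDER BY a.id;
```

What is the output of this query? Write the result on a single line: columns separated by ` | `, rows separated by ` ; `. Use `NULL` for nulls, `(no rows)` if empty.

5 | 2016 ; 9 | 1965 ; 20 | 1964 ; 23 | 1962 ; 30 | 1973

For each books row a, compute AVG(year) over rows sharing a.author_id.
Keep row a if a.year < that per-group AVG.
  author_id=4: AVG(year) = 2013.0
  author_id=5: AVG(year) = 1974.6
  author_id=6: AVG(year) = 2018.5
  author_id=7: AVG(year) = 1966.5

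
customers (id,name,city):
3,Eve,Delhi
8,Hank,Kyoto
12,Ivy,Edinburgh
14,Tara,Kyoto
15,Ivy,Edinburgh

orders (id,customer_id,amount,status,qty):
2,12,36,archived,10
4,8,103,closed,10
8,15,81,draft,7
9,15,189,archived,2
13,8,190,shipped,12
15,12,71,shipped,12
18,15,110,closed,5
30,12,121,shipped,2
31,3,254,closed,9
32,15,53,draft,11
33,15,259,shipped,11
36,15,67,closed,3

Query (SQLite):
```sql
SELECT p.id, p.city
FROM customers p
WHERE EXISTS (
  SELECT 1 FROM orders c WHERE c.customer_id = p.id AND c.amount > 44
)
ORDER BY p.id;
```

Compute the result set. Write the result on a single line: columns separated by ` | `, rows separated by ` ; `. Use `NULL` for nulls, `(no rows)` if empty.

For each customers row, check whether any orders with matching customer_id has amount > 44.
Keep rows where that is true.

3 | Delhi ; 8 | Kyoto ; 12 | Edinburgh ; 15 | Edinburgh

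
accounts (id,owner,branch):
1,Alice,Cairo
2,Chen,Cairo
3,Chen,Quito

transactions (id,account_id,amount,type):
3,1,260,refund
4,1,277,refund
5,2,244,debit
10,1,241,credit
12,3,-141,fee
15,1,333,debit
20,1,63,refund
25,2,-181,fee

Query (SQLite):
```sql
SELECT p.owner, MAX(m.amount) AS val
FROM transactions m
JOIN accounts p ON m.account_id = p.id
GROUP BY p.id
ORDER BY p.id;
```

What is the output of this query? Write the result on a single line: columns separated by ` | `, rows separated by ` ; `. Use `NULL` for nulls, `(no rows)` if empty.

Alice | 333 ; Chen | 244 ; Chen | -141

Join each transactions row to its accounts via account_id.
Group joined rows by accounts.id; compute MAX(m.amount) per group.
  1: ids {3, 4, 10, 15, 20} → MAX(m.amount)=333
  2: ids {5, 25} → MAX(m.amount)=244
  3: ids {12} → MAX(m.amount)=-141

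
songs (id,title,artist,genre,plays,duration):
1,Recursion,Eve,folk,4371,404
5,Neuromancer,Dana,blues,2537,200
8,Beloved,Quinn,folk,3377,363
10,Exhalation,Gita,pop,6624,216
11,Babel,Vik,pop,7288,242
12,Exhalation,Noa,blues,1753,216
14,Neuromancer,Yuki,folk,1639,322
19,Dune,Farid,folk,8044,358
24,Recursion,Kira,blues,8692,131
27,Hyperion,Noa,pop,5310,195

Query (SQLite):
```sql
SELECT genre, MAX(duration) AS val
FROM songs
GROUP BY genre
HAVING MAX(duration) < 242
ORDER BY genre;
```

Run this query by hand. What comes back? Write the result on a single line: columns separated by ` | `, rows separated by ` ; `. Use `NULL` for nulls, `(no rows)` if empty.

Partition songs by genre; compute MAX(duration) within each group.
HAVING: keep groups where MAX(duration) < 242.
  blues: ids {5, 12, 24} → MAX(duration)=216
  folk: ids {1, 8, 14, 19} → MAX(duration)=404
  pop: ids {10, 11, 27} → MAX(duration)=242

blues | 216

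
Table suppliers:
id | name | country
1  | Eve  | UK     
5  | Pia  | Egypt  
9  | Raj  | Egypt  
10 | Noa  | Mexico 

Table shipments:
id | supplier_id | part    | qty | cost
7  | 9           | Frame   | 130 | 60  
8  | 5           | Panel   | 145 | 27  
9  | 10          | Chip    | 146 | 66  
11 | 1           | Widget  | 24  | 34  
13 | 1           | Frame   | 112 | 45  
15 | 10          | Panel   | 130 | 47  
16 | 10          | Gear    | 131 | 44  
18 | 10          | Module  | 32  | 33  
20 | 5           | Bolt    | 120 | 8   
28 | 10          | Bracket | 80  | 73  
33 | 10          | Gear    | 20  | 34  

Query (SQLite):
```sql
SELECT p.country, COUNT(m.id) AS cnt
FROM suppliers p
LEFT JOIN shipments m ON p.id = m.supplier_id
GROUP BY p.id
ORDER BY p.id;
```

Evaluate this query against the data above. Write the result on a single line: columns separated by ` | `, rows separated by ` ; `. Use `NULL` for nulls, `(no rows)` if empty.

UK | 2 ; Egypt | 2 ; Egypt | 1 ; Mexico | 6

LEFT JOIN keeps every suppliers row; unmatched ones get NULL for shipments columns.
Group by suppliers.id and compute COUNT(m.id). COUNT(col) of an all-NULL group is 0.
  1: ids {11, 13} → COUNT(m.id)=2
  5: ids {8, 20} → COUNT(m.id)=2
  9: ids {7} → COUNT(m.id)=1
  10: ids {9, 15, 16, 18, 28, 33} → COUNT(m.id)=6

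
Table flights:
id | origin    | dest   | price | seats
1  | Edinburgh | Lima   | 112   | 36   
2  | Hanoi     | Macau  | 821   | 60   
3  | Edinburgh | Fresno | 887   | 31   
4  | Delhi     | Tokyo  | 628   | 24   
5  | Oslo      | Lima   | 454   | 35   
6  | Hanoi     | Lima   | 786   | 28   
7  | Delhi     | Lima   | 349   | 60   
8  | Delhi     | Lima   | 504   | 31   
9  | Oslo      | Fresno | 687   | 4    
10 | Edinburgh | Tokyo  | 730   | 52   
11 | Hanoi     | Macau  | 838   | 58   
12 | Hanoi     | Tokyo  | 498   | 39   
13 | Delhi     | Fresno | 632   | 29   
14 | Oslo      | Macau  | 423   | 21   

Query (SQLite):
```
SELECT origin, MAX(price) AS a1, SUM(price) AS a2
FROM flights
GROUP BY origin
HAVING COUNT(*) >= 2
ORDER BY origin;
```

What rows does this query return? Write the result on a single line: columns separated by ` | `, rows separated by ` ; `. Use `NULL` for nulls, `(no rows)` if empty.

Delhi | 632 | 2113 ; Edinburgh | 887 | 1729 ; Hanoi | 838 | 2943 ; Oslo | 687 | 1564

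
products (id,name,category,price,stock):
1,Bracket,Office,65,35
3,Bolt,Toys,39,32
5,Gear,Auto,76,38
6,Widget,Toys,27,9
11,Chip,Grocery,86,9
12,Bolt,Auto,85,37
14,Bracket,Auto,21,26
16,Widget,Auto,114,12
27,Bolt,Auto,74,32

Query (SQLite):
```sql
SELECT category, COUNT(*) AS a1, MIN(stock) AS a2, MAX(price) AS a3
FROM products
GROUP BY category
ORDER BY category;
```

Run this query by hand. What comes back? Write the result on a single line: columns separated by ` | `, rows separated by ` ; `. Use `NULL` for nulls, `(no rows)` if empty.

Auto | 5 | 12 | 114 ; Grocery | 1 | 9 | 86 ; Office | 1 | 35 | 65 ; Toys | 2 | 9 | 39

Group products by category.
Per group compute: COUNT(*), MIN(stock), MAX(price).
  Auto: ids {5, 12, 14, 16, 27} → COUNT(*)=5, MIN(stock)=12, MAX(price)=114
  Grocery: ids {11} → COUNT(*)=1, MIN(stock)=9, MAX(price)=86
  Office: ids {1} → COUNT(*)=1, MIN(stock)=35, MAX(price)=65
  Toys: ids {3, 6} → COUNT(*)=2, MIN(stock)=9, MAX(price)=39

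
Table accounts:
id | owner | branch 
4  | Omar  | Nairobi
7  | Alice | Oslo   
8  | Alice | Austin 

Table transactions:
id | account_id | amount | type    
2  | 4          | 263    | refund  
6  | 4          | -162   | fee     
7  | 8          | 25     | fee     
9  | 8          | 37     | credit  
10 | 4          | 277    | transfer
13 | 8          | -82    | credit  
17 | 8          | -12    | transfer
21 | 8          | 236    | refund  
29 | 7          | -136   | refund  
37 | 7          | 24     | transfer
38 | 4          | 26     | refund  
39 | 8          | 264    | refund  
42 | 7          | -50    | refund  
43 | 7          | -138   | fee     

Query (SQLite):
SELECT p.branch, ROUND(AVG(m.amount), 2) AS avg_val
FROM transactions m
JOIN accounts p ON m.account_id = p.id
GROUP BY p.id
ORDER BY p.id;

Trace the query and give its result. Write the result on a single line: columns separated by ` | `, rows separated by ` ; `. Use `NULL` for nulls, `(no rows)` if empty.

Join each transactions row to its accounts via account_id.
Group joined rows by accounts.id; compute ROUND(AVG(m.amount), 2) per group.
  4: ids {2, 6, 10, 38} → ROUND(AVG(m.amount), 2)=101
  7: ids {29, 37, 42, 43} → ROUND(AVG(m.amount), 2)=-75
  8: ids {7, 9, 13, 17, 21, 39} → ROUND(AVG(m.amount), 2)=78

Nairobi | 101 ; Oslo | -75 ; Austin | 78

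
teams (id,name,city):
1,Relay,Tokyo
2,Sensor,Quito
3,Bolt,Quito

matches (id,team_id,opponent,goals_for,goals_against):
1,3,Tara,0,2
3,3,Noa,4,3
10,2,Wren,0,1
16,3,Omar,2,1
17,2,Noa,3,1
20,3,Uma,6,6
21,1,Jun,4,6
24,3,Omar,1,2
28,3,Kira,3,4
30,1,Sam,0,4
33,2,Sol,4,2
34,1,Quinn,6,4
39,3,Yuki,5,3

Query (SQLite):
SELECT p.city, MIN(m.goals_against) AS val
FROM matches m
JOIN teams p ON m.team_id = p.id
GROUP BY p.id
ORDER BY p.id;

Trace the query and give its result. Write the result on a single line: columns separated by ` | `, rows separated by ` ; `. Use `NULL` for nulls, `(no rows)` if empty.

Tokyo | 4 ; Quito | 1 ; Quito | 1

Join each matches row to its teams via team_id.
Group joined rows by teams.id; compute MIN(m.goals_against) per group.
  1: ids {21, 30, 34} → MIN(m.goals_against)=4
  2: ids {10, 17, 33} → MIN(m.goals_against)=1
  3: ids {1, 3, 16, 20, 24, 28, 39} → MIN(m.goals_against)=1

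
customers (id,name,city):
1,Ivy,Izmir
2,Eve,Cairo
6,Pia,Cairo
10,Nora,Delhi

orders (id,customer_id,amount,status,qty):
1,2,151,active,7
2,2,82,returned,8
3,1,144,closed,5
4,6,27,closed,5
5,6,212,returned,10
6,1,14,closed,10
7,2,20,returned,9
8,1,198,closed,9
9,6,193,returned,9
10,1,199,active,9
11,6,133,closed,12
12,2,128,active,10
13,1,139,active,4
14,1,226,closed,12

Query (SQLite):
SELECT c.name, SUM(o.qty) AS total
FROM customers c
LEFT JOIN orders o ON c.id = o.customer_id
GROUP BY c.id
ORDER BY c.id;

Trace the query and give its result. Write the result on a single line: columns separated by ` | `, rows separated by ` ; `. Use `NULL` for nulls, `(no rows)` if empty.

LEFT JOIN keeps every customers row; unmatched ones get NULL for orders columns.
Group by customers.id and compute SUM(o.qty). SUM over an all-NULL group is NULL.
  1: ids {3, 6, 8, 10, 13, 14} → SUM(o.qty)=49
  2: ids {1, 2, 7, 12} → SUM(o.qty)=34
  6: ids {4, 5, 9, 11} → SUM(o.qty)=36
  10: ids {—} → SUM(o.qty)=NULL

Ivy | 49 ; Eve | 34 ; Pia | 36 ; Nora | NULL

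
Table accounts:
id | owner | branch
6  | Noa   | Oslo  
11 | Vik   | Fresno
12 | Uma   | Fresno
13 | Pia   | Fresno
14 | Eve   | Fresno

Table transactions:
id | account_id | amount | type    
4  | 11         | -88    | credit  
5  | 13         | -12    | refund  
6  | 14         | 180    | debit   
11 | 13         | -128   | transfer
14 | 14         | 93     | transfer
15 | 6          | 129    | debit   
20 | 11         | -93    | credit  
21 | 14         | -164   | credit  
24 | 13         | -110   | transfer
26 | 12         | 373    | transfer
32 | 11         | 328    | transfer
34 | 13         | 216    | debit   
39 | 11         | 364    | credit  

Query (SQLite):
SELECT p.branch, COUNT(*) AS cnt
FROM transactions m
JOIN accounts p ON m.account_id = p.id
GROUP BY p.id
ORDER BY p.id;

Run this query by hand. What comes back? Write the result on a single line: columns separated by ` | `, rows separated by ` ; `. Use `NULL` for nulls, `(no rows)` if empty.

Join each transactions row to its accounts via account_id.
Group joined rows by accounts.id; compute COUNT(*) per group.
  6: ids {15} → COUNT(*)=1
  11: ids {4, 20, 32, 39} → COUNT(*)=4
  12: ids {26} → COUNT(*)=1
  13: ids {5, 11, 24, 34} → COUNT(*)=4
  14: ids {6, 14, 21} → COUNT(*)=3

Oslo | 1 ; Fresno | 4 ; Fresno | 1 ; Fresno | 4 ; Fresno | 3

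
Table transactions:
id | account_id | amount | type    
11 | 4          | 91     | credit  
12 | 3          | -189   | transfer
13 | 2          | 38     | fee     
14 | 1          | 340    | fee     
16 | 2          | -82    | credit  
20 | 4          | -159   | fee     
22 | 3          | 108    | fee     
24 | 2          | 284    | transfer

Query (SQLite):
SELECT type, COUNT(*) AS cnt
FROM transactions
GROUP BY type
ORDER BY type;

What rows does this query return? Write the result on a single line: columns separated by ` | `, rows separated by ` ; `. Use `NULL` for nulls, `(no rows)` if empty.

credit | 2 ; fee | 4 ; transfer | 2

Partition transactions by type; compute COUNT(*) within each group.
  credit: ids {11, 16} → COUNT(*)=2
  fee: ids {13, 14, 20, 22} → COUNT(*)=4
  transfer: ids {12, 24} → COUNT(*)=2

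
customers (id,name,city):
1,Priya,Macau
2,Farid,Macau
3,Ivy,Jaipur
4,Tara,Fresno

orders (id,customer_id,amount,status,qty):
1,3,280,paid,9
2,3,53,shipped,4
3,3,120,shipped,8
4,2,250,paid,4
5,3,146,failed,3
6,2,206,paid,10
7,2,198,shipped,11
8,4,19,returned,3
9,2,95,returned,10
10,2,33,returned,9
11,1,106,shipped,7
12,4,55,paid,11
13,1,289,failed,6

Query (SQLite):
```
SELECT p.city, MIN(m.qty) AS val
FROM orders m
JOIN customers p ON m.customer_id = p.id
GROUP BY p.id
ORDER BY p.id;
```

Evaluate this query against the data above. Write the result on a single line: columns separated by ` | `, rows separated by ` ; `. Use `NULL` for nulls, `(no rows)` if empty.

Join each orders row to its customers via customer_id.
Group joined rows by customers.id; compute MIN(m.qty) per group.
  1: ids {11, 13} → MIN(m.qty)=6
  2: ids {4, 6, 7, 9, 10} → MIN(m.qty)=4
  3: ids {1, 2, 3, 5} → MIN(m.qty)=3
  4: ids {8, 12} → MIN(m.qty)=3

Macau | 6 ; Macau | 4 ; Jaipur | 3 ; Fresno | 3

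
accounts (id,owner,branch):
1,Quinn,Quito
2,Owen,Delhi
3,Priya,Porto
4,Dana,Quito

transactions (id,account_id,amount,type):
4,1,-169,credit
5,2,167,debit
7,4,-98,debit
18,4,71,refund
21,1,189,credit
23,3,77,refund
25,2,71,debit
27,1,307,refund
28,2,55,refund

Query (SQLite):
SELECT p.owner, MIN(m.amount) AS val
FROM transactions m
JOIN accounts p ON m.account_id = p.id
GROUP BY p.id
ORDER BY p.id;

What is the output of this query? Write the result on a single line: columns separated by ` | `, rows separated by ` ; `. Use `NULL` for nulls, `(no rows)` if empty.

Join each transactions row to its accounts via account_id.
Group joined rows by accounts.id; compute MIN(m.amount) per group.
  1: ids {4, 21, 27} → MIN(m.amount)=-169
  2: ids {5, 25, 28} → MIN(m.amount)=55
  3: ids {23} → MIN(m.amount)=77
  4: ids {7, 18} → MIN(m.amount)=-98

Quinn | -169 ; Owen | 55 ; Priya | 77 ; Dana | -98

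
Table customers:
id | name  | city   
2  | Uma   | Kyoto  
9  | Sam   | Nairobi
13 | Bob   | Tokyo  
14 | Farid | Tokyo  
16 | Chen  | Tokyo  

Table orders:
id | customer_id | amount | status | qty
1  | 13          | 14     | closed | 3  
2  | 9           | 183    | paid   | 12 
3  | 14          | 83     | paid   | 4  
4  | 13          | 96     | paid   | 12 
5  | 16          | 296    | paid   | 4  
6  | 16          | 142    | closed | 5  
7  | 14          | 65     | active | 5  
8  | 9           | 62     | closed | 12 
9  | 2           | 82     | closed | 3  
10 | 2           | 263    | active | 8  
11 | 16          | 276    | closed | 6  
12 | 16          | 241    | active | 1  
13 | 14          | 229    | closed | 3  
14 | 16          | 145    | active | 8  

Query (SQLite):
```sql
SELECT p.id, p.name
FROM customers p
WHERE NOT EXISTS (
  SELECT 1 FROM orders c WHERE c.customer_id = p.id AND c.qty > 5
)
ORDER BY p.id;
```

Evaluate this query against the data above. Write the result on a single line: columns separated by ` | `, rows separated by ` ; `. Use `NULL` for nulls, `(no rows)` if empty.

14 | Farid

For each customers row, check whether any orders with matching customer_id has qty > 5.
Keep rows where that is false.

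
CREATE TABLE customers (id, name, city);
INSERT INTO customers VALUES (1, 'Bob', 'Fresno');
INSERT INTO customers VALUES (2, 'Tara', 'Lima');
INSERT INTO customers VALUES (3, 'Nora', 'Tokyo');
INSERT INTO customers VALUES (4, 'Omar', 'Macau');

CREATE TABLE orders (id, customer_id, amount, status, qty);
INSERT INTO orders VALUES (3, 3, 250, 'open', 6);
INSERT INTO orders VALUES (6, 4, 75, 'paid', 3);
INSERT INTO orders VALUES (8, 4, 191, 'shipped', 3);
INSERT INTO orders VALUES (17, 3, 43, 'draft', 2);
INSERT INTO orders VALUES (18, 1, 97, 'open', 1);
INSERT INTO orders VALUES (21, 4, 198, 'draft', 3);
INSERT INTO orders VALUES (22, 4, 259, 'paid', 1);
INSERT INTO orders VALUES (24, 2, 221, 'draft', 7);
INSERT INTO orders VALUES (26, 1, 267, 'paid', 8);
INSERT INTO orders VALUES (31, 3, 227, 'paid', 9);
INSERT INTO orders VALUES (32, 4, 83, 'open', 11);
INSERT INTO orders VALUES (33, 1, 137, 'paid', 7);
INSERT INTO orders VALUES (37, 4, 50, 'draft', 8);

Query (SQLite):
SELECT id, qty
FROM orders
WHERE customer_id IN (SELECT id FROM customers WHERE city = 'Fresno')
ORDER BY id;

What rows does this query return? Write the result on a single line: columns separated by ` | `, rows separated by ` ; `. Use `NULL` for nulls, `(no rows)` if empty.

18 | 1 ; 26 | 8 ; 33 | 7

Inner query: customers.id where city = 'Fresno'.
Outer: keep orders rows whose customer_id is in that set.
Inner query → {1}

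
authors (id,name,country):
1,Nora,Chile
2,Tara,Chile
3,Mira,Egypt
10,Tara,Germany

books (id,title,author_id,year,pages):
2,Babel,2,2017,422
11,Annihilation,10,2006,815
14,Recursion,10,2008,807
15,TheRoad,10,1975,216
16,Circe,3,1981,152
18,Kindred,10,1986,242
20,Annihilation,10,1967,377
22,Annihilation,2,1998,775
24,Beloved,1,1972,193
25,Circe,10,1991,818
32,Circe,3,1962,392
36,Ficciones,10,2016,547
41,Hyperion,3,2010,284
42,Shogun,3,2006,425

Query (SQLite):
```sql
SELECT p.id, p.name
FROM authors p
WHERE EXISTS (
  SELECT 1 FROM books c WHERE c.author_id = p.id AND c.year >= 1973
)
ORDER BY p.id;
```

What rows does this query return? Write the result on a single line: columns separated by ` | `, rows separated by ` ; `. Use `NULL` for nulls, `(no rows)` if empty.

2 | Tara ; 3 | Mira ; 10 | Tara

For each authors row, check whether any books with matching author_id has year >= 1973.
Keep rows where that is true.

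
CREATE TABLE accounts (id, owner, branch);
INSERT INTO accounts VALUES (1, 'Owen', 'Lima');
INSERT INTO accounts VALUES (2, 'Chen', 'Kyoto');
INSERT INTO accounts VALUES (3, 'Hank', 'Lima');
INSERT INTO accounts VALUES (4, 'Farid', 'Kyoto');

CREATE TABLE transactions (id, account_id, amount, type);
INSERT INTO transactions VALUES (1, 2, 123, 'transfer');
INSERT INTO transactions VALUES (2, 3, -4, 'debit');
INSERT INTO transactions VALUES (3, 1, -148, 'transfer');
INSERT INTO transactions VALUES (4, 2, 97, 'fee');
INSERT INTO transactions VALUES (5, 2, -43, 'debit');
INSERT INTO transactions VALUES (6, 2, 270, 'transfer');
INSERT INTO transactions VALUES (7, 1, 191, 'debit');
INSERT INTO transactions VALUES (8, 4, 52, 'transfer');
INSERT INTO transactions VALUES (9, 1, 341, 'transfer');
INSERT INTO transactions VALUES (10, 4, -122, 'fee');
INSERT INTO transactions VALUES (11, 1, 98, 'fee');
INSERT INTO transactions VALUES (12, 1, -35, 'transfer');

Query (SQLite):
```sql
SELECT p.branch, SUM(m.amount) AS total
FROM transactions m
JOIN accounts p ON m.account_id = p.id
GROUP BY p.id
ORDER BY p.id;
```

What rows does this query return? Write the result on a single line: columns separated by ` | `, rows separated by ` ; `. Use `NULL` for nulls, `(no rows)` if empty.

Join each transactions row to its accounts via account_id.
Group joined rows by accounts.id; compute SUM(m.amount) per group.
  1: ids {3, 7, 9, 11, 12} → SUM(m.amount)=447
  2: ids {1, 4, 5, 6} → SUM(m.amount)=447
  3: ids {2} → SUM(m.amount)=-4
  4: ids {8, 10} → SUM(m.amount)=-70

Lima | 447 ; Kyoto | 447 ; Lima | -4 ; Kyoto | -70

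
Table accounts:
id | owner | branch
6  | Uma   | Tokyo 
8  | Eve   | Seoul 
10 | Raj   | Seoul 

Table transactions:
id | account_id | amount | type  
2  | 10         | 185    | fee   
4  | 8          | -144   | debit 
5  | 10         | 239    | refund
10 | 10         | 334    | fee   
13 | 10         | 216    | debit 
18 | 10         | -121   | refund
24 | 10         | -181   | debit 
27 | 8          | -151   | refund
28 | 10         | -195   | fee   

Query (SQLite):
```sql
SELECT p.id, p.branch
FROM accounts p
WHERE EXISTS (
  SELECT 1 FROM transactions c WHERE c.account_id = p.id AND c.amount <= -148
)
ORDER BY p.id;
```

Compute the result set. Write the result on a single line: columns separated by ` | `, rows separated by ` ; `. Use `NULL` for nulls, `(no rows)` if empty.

8 | Seoul ; 10 | Seoul

For each accounts row, check whether any transactions with matching account_id has amount <= -148.
Keep rows where that is true.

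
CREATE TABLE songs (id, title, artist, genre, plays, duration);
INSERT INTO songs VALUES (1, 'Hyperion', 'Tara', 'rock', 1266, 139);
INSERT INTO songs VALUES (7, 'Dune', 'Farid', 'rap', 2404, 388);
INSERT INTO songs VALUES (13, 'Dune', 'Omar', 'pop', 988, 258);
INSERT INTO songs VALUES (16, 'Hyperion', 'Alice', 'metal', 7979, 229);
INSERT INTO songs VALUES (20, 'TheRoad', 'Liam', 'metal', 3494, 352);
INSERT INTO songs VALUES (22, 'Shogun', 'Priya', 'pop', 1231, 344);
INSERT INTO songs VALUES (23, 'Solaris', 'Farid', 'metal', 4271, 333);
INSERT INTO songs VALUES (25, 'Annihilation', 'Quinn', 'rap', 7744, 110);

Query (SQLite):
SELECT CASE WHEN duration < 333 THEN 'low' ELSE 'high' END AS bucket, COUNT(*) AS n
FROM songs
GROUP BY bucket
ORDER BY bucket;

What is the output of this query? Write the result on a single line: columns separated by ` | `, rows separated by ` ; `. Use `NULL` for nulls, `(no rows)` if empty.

high | 4 ; low | 4

Bucket rows by duration < 333 → 'low' else 'high'; count each bucket.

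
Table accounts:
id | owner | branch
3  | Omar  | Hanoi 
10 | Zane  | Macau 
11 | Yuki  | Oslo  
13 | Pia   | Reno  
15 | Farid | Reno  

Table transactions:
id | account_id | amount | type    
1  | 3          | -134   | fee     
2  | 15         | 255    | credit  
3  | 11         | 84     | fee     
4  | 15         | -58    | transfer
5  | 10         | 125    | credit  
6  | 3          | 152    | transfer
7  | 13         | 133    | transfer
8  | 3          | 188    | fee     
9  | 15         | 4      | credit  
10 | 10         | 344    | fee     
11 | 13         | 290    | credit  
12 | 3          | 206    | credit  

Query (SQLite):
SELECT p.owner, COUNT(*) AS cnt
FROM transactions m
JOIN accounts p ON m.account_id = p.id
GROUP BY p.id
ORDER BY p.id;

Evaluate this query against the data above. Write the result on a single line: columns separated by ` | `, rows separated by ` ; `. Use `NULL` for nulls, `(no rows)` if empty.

Omar | 4 ; Zane | 2 ; Yuki | 1 ; Pia | 2 ; Farid | 3

Join each transactions row to its accounts via account_id.
Group joined rows by accounts.id; compute COUNT(*) per group.
  3: ids {1, 6, 8, 12} → COUNT(*)=4
  10: ids {5, 10} → COUNT(*)=2
  11: ids {3} → COUNT(*)=1
  13: ids {7, 11} → COUNT(*)=2
  15: ids {2, 4, 9} → COUNT(*)=3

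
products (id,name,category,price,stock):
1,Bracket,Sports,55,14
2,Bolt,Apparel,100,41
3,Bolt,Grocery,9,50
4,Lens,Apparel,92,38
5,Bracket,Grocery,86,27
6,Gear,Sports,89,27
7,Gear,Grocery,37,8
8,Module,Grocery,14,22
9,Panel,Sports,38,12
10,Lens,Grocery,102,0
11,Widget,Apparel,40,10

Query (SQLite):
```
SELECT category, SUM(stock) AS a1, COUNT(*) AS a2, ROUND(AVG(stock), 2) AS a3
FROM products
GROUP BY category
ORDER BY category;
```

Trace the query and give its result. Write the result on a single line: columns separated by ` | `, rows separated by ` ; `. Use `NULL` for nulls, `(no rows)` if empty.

Apparel | 89 | 3 | 29.67 ; Grocery | 107 | 5 | 21.4 ; Sports | 53 | 3 | 17.67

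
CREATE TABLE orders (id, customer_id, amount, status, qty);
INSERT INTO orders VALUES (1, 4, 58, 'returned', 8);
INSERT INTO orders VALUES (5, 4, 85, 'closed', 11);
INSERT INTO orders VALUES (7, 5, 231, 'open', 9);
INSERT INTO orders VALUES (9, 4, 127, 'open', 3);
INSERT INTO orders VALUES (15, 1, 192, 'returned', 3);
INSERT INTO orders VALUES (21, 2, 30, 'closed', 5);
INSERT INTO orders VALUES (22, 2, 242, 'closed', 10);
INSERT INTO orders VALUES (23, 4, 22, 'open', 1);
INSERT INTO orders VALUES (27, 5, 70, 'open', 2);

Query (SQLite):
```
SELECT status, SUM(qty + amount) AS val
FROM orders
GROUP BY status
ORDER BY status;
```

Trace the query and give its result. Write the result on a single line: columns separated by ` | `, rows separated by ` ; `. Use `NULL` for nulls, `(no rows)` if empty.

For each row compute qty + amount.
Group by status; take SUM of the expression per group.
  closed: ids {5, 21, 22} → SUM(qty + amount)=383
  open: ids {7, 9, 23, 27} → SUM(qty + amount)=465
  returned: ids {1, 15} → SUM(qty + amount)=261

closed | 383 ; open | 465 ; returned | 261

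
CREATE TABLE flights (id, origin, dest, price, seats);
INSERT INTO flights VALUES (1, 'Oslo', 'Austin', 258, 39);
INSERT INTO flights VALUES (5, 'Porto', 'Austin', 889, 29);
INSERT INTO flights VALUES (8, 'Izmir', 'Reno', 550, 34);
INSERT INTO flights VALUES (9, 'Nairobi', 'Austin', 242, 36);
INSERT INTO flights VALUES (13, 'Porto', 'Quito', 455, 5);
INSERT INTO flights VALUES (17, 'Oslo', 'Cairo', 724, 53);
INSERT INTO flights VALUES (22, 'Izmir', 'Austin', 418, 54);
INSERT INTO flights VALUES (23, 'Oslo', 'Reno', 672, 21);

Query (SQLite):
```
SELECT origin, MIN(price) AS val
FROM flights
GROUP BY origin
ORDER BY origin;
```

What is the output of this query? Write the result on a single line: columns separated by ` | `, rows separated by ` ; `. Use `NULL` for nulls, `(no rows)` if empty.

Partition flights by origin; compute MIN(price) within each group.
  Izmir: ids {8, 22} → MIN(price)=418
  Nairobi: ids {9} → MIN(price)=242
  Oslo: ids {1, 17, 23} → MIN(price)=258
  Porto: ids {5, 13} → MIN(price)=455

Izmir | 418 ; Nairobi | 242 ; Oslo | 258 ; Porto | 455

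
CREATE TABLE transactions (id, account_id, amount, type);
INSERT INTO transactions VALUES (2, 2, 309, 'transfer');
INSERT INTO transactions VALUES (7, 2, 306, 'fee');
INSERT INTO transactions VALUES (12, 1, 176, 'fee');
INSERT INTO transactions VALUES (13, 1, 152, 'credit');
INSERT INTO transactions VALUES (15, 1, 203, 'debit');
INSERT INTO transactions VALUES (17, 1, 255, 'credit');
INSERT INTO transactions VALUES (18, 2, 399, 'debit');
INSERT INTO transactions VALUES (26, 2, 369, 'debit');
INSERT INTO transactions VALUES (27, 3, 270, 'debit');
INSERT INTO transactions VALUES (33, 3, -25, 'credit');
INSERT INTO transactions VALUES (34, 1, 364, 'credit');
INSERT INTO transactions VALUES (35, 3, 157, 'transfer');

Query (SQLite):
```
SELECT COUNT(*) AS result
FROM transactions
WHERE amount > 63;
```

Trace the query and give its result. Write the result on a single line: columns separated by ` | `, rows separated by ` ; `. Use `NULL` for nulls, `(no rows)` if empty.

11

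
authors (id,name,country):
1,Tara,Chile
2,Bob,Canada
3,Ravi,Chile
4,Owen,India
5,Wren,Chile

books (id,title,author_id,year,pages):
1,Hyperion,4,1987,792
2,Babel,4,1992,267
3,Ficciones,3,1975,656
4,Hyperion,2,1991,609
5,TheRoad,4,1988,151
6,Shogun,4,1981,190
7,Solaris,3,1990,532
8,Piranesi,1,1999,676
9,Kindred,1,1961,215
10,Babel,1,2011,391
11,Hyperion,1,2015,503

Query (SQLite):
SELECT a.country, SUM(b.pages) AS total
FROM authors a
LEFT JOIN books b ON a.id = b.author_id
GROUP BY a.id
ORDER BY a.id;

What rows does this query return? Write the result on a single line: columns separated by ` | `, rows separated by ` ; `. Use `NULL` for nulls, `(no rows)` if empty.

Chile | 1785 ; Canada | 609 ; Chile | 1188 ; India | 1400 ; Chile | NULL

LEFT JOIN keeps every authors row; unmatched ones get NULL for books columns.
Group by authors.id and compute SUM(b.pages). SUM over an all-NULL group is NULL.
  1: ids {8, 9, 10, 11} → SUM(b.pages)=1785
  2: ids {4} → SUM(b.pages)=609
  3: ids {3, 7} → SUM(b.pages)=1188
  4: ids {1, 2, 5, 6} → SUM(b.pages)=1400
  5: ids {—} → SUM(b.pages)=NULL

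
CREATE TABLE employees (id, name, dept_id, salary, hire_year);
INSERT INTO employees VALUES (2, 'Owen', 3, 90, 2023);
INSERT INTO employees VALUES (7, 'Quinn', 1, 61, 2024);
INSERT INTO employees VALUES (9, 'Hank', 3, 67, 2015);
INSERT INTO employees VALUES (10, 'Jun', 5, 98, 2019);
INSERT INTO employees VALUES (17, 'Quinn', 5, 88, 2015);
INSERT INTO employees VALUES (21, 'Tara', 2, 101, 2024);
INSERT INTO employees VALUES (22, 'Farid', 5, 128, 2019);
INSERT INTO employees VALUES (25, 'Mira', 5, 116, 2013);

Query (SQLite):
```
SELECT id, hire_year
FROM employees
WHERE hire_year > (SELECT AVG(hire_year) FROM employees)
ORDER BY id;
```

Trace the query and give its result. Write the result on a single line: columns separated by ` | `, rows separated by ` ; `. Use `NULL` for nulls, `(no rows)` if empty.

Scalar subquery: AVG(hire_year) over all employees rows = 2019.0.
Keep rows where hire_year > that value.

2 | 2023 ; 7 | 2024 ; 21 | 2024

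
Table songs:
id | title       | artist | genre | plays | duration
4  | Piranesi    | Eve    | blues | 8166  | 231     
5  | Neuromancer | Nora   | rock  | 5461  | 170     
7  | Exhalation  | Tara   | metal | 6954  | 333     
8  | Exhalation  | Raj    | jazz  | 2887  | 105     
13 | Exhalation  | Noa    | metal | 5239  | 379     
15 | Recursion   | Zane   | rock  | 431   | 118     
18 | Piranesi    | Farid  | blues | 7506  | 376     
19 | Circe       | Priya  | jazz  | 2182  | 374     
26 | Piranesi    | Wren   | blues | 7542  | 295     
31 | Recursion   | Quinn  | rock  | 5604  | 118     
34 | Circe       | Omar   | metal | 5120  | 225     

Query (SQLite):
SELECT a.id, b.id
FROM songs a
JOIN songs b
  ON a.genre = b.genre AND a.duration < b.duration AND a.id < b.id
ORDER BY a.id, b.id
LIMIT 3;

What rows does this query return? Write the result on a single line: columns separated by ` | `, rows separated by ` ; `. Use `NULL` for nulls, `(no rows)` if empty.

Pairs (a,b) with same genre, a.duration < b.duration, a.id < b.id.
genre groups: blues:{4,18,26} jazz:{8,19} metal:{7,13,34} rock:{5,15,31}
Ordered by (a.id, b.id); first 3.

4 | 18 ; 4 | 26 ; 7 | 13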